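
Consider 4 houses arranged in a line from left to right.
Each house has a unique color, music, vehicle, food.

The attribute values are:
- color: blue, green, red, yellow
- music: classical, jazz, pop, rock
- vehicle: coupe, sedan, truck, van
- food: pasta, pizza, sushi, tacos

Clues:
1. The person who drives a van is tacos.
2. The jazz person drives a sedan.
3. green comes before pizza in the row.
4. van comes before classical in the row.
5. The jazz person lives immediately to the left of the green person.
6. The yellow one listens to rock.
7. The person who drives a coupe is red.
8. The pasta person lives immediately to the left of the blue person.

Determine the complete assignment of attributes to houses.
Solution:

House | Color | Music | Vehicle | Food
--------------------------------------
  1   | yellow | rock | truck | pasta
  2   | blue | jazz | sedan | sushi
  3   | green | pop | van | tacos
  4   | red | classical | coupe | pizza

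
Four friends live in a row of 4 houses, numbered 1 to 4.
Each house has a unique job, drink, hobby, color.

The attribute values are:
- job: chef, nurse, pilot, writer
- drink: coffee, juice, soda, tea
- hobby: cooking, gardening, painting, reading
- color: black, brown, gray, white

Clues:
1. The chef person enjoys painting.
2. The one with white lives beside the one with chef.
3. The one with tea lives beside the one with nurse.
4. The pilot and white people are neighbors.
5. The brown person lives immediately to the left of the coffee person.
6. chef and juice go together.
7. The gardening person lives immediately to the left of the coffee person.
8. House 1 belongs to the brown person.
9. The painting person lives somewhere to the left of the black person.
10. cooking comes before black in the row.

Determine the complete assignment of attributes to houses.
Solution:

House | Job | Drink | Hobby | Color
-----------------------------------
  1   | pilot | tea | gardening | brown
  2   | nurse | coffee | cooking | white
  3   | chef | juice | painting | gray
  4   | writer | soda | reading | black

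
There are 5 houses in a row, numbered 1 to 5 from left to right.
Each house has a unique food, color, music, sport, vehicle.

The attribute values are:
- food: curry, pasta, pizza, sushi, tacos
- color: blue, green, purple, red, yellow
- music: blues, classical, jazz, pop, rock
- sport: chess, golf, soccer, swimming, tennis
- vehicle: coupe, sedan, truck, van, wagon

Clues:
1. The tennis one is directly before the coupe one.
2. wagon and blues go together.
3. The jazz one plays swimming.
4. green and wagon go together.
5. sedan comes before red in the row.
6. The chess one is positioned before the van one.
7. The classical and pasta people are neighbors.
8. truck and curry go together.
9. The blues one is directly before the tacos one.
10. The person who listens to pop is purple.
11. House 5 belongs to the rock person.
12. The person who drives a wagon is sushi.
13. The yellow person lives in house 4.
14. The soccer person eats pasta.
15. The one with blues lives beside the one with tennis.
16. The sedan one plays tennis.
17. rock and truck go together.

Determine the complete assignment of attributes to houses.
Solution:

House | Food | Color | Music | Sport | Vehicle
----------------------------------------------
  1   | sushi | green | blues | chess | wagon
  2   | tacos | blue | classical | tennis | sedan
  3   | pasta | purple | pop | soccer | coupe
  4   | pizza | yellow | jazz | swimming | van
  5   | curry | red | rock | golf | truck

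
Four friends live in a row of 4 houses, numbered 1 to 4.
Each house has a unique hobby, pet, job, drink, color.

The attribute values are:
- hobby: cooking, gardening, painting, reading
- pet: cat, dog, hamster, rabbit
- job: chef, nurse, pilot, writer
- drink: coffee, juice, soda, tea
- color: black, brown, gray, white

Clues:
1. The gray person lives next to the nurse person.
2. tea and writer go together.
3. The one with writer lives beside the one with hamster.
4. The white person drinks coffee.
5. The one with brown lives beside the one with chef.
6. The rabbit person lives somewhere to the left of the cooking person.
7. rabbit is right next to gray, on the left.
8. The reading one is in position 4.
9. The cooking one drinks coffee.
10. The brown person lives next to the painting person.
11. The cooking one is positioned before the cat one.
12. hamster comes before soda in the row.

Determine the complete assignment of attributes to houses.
Solution:

House | Hobby | Pet | Job | Drink | Color
-----------------------------------------
  1   | gardening | rabbit | writer | tea | brown
  2   | painting | hamster | chef | juice | gray
  3   | cooking | dog | nurse | coffee | white
  4   | reading | cat | pilot | soda | black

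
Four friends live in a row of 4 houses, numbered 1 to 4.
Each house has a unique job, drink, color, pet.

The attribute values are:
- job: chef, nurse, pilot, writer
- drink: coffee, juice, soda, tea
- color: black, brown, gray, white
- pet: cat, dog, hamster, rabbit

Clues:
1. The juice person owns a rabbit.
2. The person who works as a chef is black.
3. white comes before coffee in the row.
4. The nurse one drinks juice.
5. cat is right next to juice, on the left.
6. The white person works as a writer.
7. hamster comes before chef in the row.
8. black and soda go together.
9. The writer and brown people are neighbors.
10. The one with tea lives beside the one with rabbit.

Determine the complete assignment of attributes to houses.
Solution:

House | Job | Drink | Color | Pet
---------------------------------
  1   | writer | tea | white | cat
  2   | nurse | juice | brown | rabbit
  3   | pilot | coffee | gray | hamster
  4   | chef | soda | black | dog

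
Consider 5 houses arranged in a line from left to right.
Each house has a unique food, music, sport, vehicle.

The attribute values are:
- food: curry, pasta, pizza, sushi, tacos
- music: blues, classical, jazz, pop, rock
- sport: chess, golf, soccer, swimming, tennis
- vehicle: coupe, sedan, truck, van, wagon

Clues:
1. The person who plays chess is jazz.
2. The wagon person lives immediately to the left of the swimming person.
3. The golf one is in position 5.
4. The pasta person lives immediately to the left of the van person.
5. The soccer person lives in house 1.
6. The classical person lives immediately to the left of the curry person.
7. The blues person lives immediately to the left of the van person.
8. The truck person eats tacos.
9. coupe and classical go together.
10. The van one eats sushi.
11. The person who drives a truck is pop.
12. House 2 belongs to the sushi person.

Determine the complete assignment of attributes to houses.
Solution:

House | Food | Music | Sport | Vehicle
--------------------------------------
  1   | pasta | blues | soccer | wagon
  2   | sushi | rock | swimming | van
  3   | pizza | classical | tennis | coupe
  4   | curry | jazz | chess | sedan
  5   | tacos | pop | golf | truck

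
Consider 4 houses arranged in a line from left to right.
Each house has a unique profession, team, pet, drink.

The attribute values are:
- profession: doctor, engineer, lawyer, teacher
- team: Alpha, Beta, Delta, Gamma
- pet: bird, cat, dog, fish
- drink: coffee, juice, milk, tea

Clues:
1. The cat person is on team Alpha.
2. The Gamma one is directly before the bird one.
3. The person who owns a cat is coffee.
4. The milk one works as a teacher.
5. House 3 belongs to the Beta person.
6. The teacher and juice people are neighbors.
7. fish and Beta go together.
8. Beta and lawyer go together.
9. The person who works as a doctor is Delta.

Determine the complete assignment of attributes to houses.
Solution:

House | Profession | Team | Pet | Drink
---------------------------------------
  1   | teacher | Gamma | dog | milk
  2   | doctor | Delta | bird | juice
  3   | lawyer | Beta | fish | tea
  4   | engineer | Alpha | cat | coffee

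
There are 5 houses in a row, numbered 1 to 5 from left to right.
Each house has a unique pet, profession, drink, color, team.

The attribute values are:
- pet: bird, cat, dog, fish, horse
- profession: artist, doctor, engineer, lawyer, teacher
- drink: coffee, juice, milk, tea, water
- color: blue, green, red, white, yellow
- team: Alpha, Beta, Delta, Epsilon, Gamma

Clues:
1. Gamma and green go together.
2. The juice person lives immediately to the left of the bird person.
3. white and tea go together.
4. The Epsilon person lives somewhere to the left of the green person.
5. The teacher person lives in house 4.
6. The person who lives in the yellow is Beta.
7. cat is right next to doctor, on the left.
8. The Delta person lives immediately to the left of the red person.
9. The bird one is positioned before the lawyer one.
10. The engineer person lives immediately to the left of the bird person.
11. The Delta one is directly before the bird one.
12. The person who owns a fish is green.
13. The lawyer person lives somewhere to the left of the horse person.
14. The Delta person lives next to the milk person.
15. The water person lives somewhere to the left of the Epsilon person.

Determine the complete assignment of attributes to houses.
Solution:

House | Pet | Profession | Drink | Color | Team
-----------------------------------------------
  1   | cat | engineer | juice | blue | Delta
  2   | bird | doctor | milk | red | Alpha
  3   | dog | lawyer | water | yellow | Beta
  4   | horse | teacher | tea | white | Epsilon
  5   | fish | artist | coffee | green | Gamma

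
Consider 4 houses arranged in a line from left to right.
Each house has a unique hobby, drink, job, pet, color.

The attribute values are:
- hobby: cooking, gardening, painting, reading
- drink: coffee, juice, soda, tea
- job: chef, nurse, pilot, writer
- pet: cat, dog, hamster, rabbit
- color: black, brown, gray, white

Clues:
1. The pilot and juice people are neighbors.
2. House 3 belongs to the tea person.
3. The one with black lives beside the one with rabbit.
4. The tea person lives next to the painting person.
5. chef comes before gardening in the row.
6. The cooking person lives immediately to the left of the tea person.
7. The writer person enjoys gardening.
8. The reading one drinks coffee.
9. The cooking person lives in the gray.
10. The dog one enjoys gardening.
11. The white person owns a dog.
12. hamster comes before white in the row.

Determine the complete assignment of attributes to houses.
Solution:

House | Hobby | Drink | Job | Pet | Color
-----------------------------------------
  1   | reading | coffee | pilot | hamster | black
  2   | cooking | juice | chef | rabbit | gray
  3   | gardening | tea | writer | dog | white
  4   | painting | soda | nurse | cat | brown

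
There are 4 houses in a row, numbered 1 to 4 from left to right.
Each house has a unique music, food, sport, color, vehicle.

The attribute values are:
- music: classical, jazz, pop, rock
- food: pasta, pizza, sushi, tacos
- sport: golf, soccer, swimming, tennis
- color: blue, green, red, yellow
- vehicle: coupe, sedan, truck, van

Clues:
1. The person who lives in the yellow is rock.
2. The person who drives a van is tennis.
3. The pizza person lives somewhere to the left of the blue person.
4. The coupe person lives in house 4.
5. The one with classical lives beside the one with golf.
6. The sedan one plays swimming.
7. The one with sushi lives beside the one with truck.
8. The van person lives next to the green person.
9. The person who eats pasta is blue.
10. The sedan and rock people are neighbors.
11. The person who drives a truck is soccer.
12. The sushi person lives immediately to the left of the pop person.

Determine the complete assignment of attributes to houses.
Solution:

House | Music | Food | Sport | Color | Vehicle
----------------------------------------------
  1   | jazz | sushi | tennis | red | van
  2   | pop | pizza | soccer | green | truck
  3   | classical | pasta | swimming | blue | sedan
  4   | rock | tacos | golf | yellow | coupe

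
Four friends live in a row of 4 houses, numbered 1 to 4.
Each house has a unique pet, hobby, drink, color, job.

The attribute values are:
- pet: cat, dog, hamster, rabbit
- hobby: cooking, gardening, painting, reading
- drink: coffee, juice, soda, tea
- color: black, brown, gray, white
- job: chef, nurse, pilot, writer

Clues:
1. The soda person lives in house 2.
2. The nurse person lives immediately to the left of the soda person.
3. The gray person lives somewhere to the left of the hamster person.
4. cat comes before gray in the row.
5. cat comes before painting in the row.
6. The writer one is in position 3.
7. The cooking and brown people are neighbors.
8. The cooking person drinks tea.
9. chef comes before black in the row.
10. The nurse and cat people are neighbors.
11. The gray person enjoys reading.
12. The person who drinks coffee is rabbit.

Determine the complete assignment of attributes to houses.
Solution:

House | Pet | Hobby | Drink | Color | Job
-----------------------------------------
  1   | dog | cooking | tea | white | nurse
  2   | cat | gardening | soda | brown | chef
  3   | rabbit | reading | coffee | gray | writer
  4   | hamster | painting | juice | black | pilot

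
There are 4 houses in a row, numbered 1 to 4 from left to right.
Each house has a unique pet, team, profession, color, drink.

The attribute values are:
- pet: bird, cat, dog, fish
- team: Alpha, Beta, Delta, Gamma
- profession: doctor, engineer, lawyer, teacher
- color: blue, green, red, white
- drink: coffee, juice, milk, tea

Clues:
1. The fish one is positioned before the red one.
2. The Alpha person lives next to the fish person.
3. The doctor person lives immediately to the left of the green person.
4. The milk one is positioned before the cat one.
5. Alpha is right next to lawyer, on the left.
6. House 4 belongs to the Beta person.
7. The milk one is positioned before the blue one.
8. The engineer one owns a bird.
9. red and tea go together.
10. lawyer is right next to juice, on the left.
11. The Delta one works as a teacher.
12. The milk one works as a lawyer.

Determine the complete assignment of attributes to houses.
Solution:

House | Pet | Team | Profession | Color | Drink
-----------------------------------------------
  1   | dog | Alpha | doctor | white | coffee
  2   | fish | Gamma | lawyer | green | milk
  3   | cat | Delta | teacher | blue | juice
  4   | bird | Beta | engineer | red | tea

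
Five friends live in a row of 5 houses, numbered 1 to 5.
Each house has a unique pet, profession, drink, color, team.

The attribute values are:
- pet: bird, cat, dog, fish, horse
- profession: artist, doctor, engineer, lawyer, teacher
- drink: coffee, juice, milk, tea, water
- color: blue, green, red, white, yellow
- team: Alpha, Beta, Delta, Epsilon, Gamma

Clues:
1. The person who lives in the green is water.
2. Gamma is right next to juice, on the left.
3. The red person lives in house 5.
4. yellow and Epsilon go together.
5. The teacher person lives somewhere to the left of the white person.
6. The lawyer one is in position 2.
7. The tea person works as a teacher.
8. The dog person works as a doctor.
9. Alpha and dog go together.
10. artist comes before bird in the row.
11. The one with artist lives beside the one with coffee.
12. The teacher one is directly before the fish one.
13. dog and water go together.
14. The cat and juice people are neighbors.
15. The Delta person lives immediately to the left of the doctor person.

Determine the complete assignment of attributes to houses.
Solution:

House | Pet | Profession | Drink | Color | Team
-----------------------------------------------
  1   | cat | teacher | tea | blue | Gamma
  2   | fish | lawyer | juice | white | Delta
  3   | dog | doctor | water | green | Alpha
  4   | horse | artist | milk | yellow | Epsilon
  5   | bird | engineer | coffee | red | Beta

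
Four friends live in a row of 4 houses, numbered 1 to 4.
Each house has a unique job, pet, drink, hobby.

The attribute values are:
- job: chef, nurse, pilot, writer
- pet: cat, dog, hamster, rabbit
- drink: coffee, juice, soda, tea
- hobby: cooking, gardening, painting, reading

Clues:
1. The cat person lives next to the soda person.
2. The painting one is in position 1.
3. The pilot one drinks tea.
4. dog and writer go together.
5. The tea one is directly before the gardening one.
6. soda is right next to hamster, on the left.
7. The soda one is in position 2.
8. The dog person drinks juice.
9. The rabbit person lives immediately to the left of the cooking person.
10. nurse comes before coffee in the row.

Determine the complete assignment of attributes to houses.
Solution:

House | Job | Pet | Drink | Hobby
---------------------------------
  1   | pilot | cat | tea | painting
  2   | nurse | rabbit | soda | gardening
  3   | chef | hamster | coffee | cooking
  4   | writer | dog | juice | reading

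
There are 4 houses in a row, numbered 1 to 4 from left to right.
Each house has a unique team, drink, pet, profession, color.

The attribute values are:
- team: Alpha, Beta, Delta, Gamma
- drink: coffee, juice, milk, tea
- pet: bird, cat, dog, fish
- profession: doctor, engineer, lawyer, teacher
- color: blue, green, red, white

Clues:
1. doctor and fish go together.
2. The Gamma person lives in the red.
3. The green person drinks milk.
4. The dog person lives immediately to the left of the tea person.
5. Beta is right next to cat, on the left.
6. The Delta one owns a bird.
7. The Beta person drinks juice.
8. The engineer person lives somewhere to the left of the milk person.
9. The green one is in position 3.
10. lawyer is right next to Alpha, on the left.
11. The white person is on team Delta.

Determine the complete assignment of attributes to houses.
Solution:

House | Team | Drink | Pet | Profession | Color
-----------------------------------------------
  1   | Beta | juice | dog | engineer | blue
  2   | Gamma | tea | cat | lawyer | red
  3   | Alpha | milk | fish | doctor | green
  4   | Delta | coffee | bird | teacher | white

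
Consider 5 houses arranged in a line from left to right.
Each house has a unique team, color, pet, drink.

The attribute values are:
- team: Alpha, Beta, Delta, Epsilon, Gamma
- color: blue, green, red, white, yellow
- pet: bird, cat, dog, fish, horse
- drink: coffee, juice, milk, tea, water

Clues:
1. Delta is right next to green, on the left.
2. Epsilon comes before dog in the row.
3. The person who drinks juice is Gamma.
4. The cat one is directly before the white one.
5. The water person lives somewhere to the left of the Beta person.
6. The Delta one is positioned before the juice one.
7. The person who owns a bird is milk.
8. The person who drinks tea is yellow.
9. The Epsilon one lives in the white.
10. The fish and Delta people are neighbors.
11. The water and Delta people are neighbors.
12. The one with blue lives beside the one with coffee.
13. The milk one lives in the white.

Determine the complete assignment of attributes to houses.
Solution:

House | Team | Color | Pet | Drink
----------------------------------
  1   | Alpha | blue | fish | water
  2   | Delta | red | horse | coffee
  3   | Gamma | green | cat | juice
  4   | Epsilon | white | bird | milk
  5   | Beta | yellow | dog | tea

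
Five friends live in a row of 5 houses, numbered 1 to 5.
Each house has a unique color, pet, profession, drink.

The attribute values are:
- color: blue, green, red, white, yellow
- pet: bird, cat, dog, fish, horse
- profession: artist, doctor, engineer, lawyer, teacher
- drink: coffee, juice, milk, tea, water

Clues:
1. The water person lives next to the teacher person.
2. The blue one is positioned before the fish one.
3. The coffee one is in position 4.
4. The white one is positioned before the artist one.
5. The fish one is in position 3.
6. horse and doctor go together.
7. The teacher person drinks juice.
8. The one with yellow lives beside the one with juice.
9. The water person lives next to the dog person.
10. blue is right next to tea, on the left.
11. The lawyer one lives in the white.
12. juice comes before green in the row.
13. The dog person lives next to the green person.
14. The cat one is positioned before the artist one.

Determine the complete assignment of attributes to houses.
Solution:

House | Color | Pet | Profession | Drink
----------------------------------------
  1   | yellow | horse | doctor | water
  2   | blue | dog | teacher | juice
  3   | green | fish | engineer | tea
  4   | white | cat | lawyer | coffee
  5   | red | bird | artist | milk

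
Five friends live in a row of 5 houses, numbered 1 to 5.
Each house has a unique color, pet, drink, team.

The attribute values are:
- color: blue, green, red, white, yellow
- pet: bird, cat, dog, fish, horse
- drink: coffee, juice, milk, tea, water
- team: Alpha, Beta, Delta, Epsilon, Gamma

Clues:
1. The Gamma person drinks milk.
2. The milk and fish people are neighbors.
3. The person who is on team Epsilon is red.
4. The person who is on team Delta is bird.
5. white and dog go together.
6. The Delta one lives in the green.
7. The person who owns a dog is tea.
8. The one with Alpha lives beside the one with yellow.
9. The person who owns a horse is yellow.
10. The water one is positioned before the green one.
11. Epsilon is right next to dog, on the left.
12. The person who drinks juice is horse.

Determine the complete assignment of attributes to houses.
Solution:

House | Color | Pet | Drink | Team
----------------------------------
  1   | blue | cat | milk | Gamma
  2   | red | fish | water | Epsilon
  3   | white | dog | tea | Alpha
  4   | yellow | horse | juice | Beta
  5   | green | bird | coffee | Delta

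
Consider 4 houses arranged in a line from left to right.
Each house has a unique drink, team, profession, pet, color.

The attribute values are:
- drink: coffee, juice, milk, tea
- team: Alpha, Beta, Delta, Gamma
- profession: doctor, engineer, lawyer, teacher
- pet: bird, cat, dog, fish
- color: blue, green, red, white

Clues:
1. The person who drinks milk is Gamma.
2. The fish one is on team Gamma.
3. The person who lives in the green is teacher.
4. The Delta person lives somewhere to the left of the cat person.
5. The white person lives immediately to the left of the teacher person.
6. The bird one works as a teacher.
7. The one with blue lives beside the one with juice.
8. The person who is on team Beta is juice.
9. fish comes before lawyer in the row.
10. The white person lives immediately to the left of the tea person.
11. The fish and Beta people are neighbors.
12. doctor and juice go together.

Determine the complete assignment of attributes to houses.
Solution:

House | Drink | Team | Profession | Pet | Color
-----------------------------------------------
  1   | milk | Gamma | engineer | fish | blue
  2   | juice | Beta | doctor | dog | white
  3   | tea | Delta | teacher | bird | green
  4   | coffee | Alpha | lawyer | cat | red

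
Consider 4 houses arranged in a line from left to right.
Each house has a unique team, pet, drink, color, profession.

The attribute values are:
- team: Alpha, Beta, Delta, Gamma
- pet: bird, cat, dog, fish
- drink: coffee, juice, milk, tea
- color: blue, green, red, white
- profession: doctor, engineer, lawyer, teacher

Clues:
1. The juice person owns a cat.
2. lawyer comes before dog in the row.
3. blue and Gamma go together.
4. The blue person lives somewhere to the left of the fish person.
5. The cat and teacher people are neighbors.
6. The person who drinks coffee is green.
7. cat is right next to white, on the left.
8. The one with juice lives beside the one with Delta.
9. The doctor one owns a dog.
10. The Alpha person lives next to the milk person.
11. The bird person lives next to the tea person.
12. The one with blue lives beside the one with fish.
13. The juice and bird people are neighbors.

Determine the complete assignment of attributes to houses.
Solution:

House | Team | Pet | Drink | Color | Profession
-----------------------------------------------
  1   | Alpha | cat | juice | red | lawyer
  2   | Delta | bird | milk | white | teacher
  3   | Gamma | dog | tea | blue | doctor
  4   | Beta | fish | coffee | green | engineer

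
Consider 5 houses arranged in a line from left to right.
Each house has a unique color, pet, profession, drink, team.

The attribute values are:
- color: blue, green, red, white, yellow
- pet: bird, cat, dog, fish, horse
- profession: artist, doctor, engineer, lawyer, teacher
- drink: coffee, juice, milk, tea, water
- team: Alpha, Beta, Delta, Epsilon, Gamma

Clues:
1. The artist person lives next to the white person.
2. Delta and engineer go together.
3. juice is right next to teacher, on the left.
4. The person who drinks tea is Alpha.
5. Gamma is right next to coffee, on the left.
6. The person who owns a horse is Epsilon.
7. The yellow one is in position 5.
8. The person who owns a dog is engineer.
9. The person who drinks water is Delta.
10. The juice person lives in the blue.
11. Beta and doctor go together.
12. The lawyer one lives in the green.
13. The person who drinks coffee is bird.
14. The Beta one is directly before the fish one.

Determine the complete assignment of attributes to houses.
Solution:

House | Color | Pet | Profession | Drink | Team
-----------------------------------------------
  1   | blue | horse | artist | juice | Epsilon
  2   | white | cat | teacher | milk | Gamma
  3   | red | bird | doctor | coffee | Beta
  4   | green | fish | lawyer | tea | Alpha
  5   | yellow | dog | engineer | water | Delta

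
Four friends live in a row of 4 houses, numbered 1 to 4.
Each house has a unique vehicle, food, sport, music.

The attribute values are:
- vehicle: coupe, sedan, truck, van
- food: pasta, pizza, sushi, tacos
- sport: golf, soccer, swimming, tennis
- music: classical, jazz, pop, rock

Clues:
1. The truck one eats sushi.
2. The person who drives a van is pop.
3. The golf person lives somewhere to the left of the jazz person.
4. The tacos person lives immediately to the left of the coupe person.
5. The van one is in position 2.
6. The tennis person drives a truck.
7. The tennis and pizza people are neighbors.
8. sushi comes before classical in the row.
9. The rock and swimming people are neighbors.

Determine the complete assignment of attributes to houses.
Solution:

House | Vehicle | Food | Sport | Music
--------------------------------------
  1   | truck | sushi | tennis | rock
  2   | van | pizza | swimming | pop
  3   | sedan | tacos | golf | classical
  4   | coupe | pasta | soccer | jazz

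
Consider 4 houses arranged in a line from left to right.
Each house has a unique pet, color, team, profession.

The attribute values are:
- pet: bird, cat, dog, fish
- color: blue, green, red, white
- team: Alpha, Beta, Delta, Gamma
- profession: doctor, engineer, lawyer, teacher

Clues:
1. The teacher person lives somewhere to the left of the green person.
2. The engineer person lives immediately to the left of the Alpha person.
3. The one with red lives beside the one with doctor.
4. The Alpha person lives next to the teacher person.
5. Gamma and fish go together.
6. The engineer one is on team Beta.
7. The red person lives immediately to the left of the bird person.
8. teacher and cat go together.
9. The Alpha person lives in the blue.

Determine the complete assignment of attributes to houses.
Solution:

House | Pet | Color | Team | Profession
---------------------------------------
  1   | dog | red | Beta | engineer
  2   | bird | blue | Alpha | doctor
  3   | cat | white | Delta | teacher
  4   | fish | green | Gamma | lawyer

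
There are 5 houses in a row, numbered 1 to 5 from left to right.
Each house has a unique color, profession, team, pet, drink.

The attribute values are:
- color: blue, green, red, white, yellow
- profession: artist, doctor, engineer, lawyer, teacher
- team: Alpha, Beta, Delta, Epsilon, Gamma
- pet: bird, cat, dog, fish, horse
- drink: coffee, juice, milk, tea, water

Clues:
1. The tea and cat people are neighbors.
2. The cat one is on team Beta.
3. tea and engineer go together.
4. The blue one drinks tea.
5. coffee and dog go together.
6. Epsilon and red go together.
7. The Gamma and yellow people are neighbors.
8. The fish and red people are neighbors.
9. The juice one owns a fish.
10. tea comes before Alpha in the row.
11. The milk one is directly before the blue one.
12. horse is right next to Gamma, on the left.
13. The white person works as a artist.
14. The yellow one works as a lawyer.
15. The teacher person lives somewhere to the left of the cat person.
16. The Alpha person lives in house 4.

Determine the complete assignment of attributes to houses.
Solution:

House | Color | Profession | Team | Pet | Drink
-----------------------------------------------
  1   | green | teacher | Delta | horse | milk
  2   | blue | engineer | Gamma | bird | tea
  3   | yellow | lawyer | Beta | cat | water
  4   | white | artist | Alpha | fish | juice
  5   | red | doctor | Epsilon | dog | coffee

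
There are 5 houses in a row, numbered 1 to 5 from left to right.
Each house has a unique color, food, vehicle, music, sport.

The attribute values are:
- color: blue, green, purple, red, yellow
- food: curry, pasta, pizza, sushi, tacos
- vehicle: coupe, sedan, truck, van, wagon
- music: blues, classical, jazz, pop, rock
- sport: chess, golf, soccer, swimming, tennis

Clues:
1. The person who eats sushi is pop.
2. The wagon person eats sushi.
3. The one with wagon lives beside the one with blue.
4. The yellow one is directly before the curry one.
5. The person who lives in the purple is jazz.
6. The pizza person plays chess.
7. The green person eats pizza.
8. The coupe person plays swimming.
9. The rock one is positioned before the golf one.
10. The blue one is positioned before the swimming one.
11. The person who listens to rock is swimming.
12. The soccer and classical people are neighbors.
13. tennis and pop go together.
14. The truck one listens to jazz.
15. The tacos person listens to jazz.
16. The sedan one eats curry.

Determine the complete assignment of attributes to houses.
Solution:

House | Color | Food | Vehicle | Music | Sport
----------------------------------------------
  1   | yellow | sushi | wagon | pop | tennis
  2   | blue | curry | sedan | blues | soccer
  3   | green | pizza | van | classical | chess
  4   | red | pasta | coupe | rock | swimming
  5   | purple | tacos | truck | jazz | golf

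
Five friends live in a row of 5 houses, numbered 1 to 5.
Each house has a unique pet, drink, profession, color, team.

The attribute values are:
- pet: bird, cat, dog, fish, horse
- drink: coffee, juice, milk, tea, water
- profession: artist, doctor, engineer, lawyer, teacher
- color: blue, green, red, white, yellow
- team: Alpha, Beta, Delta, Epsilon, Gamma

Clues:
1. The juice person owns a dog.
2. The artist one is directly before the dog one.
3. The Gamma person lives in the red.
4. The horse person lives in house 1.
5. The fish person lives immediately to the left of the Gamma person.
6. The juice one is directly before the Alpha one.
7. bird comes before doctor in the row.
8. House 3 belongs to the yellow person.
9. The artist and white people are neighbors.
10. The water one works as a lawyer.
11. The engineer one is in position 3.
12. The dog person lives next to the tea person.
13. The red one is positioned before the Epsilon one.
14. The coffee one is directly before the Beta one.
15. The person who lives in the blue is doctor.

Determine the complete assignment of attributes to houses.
Solution:

House | Pet | Drink | Profession | Color | Team
-----------------------------------------------
  1   | horse | coffee | artist | green | Delta
  2   | dog | juice | teacher | white | Beta
  3   | fish | tea | engineer | yellow | Alpha
  4   | bird | water | lawyer | red | Gamma
  5   | cat | milk | doctor | blue | Epsilon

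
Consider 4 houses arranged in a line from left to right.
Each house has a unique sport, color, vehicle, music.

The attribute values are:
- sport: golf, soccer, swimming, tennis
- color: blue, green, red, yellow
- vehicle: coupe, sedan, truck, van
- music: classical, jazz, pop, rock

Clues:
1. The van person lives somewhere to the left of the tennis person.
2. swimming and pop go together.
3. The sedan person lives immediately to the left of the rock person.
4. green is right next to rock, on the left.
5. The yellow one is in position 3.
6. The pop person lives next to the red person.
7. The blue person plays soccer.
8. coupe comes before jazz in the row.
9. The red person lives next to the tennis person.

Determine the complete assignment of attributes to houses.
Solution:

House | Sport | Color | Vehicle | Music
---------------------------------------
  1   | swimming | green | sedan | pop
  2   | golf | red | van | rock
  3   | tennis | yellow | coupe | classical
  4   | soccer | blue | truck | jazz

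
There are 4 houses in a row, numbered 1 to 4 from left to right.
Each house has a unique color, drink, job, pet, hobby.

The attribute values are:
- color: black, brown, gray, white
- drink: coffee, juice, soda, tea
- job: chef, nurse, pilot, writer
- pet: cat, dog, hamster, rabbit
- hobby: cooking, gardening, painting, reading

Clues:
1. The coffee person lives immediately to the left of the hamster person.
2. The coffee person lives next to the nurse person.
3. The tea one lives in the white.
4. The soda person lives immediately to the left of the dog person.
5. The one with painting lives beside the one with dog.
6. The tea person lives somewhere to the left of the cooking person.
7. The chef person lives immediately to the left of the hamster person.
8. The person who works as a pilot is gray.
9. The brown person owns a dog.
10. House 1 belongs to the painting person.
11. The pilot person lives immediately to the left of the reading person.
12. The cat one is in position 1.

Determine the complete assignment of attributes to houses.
Solution:

House | Color | Drink | Job | Pet | Hobby
-----------------------------------------
  1   | gray | soda | pilot | cat | painting
  2   | brown | coffee | chef | dog | reading
  3   | white | tea | nurse | hamster | gardening
  4   | black | juice | writer | rabbit | cooking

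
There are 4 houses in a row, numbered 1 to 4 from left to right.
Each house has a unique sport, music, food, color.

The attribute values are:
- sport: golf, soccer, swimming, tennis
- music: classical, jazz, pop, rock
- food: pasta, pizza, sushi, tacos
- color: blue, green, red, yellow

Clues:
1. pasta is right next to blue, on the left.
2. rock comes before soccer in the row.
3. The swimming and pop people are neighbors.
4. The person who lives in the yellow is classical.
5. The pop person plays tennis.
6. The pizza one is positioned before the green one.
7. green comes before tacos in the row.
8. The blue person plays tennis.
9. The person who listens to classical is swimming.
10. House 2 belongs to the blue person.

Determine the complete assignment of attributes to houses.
Solution:

House | Sport | Music | Food | Color
------------------------------------
  1   | swimming | classical | pasta | yellow
  2   | tennis | pop | pizza | blue
  3   | golf | rock | sushi | green
  4   | soccer | jazz | tacos | red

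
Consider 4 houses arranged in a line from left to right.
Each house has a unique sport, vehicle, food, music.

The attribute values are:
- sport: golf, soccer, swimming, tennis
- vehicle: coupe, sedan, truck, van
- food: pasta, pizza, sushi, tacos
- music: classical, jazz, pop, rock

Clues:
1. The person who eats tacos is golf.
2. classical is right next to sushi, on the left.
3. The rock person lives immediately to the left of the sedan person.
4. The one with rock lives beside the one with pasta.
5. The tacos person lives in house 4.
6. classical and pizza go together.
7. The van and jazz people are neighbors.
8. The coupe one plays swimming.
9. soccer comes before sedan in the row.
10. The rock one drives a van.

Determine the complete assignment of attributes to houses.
Solution:

House | Sport | Vehicle | Food | Music
--------------------------------------
  1   | swimming | coupe | pizza | classical
  2   | soccer | van | sushi | rock
  3   | tennis | sedan | pasta | jazz
  4   | golf | truck | tacos | pop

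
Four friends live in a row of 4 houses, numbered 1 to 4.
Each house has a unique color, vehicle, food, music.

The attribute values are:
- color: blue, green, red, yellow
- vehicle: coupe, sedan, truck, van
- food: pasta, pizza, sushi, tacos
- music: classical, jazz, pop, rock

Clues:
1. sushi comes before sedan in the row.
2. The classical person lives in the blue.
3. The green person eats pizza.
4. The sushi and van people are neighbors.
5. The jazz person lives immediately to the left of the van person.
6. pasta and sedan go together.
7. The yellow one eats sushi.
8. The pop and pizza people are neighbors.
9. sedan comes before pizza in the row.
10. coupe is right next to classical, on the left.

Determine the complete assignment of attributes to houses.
Solution:

House | Color | Vehicle | Food | Music
--------------------------------------
  1   | yellow | coupe | sushi | jazz
  2   | blue | van | tacos | classical
  3   | red | sedan | pasta | pop
  4   | green | truck | pizza | rock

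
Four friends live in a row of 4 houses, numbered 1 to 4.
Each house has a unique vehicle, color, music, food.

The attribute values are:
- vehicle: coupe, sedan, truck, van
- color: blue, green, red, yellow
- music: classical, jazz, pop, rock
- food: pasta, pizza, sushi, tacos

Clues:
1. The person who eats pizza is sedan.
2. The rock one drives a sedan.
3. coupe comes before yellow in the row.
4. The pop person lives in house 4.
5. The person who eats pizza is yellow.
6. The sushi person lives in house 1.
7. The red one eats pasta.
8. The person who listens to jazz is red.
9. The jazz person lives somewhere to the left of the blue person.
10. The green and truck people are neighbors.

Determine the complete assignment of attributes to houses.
Solution:

House | Vehicle | Color | Music | Food
--------------------------------------
  1   | coupe | green | classical | sushi
  2   | truck | red | jazz | pasta
  3   | sedan | yellow | rock | pizza
  4   | van | blue | pop | tacos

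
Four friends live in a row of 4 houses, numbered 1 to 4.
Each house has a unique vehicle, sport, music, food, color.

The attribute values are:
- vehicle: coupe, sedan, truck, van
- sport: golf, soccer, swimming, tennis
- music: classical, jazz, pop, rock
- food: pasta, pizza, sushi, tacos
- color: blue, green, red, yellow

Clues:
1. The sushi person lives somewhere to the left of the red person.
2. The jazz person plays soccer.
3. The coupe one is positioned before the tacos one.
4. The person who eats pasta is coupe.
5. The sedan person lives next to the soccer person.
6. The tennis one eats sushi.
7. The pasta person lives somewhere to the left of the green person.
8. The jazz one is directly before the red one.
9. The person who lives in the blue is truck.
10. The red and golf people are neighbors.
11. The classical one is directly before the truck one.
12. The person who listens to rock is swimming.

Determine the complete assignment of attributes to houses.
Solution:

House | Vehicle | Sport | Music | Food | Color
----------------------------------------------
  1   | sedan | tennis | classical | sushi | yellow
  2   | truck | soccer | jazz | pizza | blue
  3   | coupe | swimming | rock | pasta | red
  4   | van | golf | pop | tacos | green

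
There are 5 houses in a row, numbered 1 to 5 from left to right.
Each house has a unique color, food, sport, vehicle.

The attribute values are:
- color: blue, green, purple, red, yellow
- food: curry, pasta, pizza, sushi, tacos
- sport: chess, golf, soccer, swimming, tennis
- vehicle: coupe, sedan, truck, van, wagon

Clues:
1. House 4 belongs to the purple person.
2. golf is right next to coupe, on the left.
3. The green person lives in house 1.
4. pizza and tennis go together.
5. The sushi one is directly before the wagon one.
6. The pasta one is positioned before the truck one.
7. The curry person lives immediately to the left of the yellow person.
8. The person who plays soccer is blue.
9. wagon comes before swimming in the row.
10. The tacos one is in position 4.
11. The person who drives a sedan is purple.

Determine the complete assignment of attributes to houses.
Solution:

House | Color | Food | Sport | Vehicle
--------------------------------------
  1   | green | curry | golf | van
  2   | yellow | sushi | chess | coupe
  3   | blue | pasta | soccer | wagon
  4   | purple | tacos | swimming | sedan
  5   | red | pizza | tennis | truck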